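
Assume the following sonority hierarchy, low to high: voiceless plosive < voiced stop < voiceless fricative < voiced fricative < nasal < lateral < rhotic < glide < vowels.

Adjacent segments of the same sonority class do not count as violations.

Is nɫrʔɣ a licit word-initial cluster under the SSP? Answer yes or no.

/n/ — nasal, sonority 5.
/ɫ/ — lateral, sonority 6.
/r/ — rhotic, sonority 7.
/ʔ/ — voiceless plosive, sonority 1.
/ɣ/ — voiced fricative, sonority 4.
The profile is 5-6-7-1-4. Between /r/ (7) and /ʔ/ (1) sonority does not rise, so the cluster violates the SSP.

no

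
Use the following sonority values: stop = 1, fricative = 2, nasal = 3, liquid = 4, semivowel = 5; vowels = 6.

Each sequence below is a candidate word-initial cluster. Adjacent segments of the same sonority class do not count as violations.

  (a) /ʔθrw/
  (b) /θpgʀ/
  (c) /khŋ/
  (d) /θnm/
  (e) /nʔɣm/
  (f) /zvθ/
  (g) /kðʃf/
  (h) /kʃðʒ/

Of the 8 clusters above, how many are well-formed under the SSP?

6

(a) sonority 1-2-4-5: well-formed.
(b) sonority 2-1-1-4: ill-formed.
(c) sonority 1-2-3: well-formed.
(d) sonority 2-3-3: well-formed.
(e) sonority 3-1-2-3: ill-formed.
(f) sonority 2-2-2: well-formed.
(g) sonority 1-2-2-2: well-formed.
(h) sonority 1-2-2-2: well-formed.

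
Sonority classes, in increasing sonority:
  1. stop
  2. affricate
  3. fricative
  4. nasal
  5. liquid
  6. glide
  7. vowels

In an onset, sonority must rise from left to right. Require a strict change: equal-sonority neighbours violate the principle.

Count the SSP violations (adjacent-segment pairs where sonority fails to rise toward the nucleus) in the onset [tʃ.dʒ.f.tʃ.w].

2

/tʃ/ — affricate, sonority 2.
/dʒ/ — affricate, sonority 2.
/f/ — fricative, sonority 3.
/tʃ/ — affricate, sonority 2.
/w/ — glide, sonority 6.
/tʃ/→/dʒ/: 2→2 (plateau) — violation.
/dʒ/→/f/: 2→3 (rises) — ok.
/f/→/tʃ/: 3→2 (does not rise) — violation.
/tʃ/→/w/: 2→6 (rises) — ok.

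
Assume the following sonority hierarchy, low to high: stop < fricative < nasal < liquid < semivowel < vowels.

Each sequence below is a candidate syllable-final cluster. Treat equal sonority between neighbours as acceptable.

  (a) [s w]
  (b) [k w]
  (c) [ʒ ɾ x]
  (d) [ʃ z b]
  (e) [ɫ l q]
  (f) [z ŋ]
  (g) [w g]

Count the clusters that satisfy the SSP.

(a) [s w]: profile 2-5 — violates.
(b) [k w]: profile 1-5 — violates.
(c) [ʒ ɾ x]: profile 2-4-2 — violates.
(d) [ʃ z b]: profile 2-2-1 — obeys.
(e) [ɫ l q]: profile 4-4-1 — obeys.
(f) [z ŋ]: profile 2-3 — violates.
(g) [w g]: profile 5-1 — obeys.

3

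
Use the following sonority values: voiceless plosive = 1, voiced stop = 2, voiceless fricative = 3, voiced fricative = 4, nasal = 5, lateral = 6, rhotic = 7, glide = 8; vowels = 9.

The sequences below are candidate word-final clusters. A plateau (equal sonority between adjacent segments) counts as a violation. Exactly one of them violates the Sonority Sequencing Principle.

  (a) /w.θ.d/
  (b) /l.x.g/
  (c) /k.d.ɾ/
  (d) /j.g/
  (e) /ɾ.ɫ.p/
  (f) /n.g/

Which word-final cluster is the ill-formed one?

c

(a) /w.θ.d/: profile 8-3-2 — obeys.
(b) /l.x.g/: profile 6-3-2 — obeys.
(c) /k.d.ɾ/: profile 1-2-7 — violates.
(d) /j.g/: profile 8-2 — obeys.
(e) /ɾ.ɫ.p/: profile 7-6-1 — obeys.
(f) /n.g/: profile 5-2 — obeys.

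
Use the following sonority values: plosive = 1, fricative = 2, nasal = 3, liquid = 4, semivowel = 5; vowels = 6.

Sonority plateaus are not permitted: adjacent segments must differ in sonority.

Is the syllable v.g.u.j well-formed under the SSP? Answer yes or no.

no

Onset: /v/ is a fricative (sonority 2), /g/ is a plosive (sonority 1); then the nucleus /u/ (sonority 6).
Onset profile 2-1-6 — does not strictly rise throughout.
Coda: /j/ is a semivowel (sonority 5).
Coda profile 6-5 — falls from the nucleus.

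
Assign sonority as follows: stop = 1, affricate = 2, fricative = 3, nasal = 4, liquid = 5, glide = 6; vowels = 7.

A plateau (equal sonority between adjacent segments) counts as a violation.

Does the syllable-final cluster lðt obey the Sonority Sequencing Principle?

yes

/l/ is a liquid (sonority 5).
/ð/ is a fricative (sonority 3).
/t/ is a stop (sonority 1).
The profile 5-3-1 strictly falls, so the syllable-final cluster satisfies the SSP.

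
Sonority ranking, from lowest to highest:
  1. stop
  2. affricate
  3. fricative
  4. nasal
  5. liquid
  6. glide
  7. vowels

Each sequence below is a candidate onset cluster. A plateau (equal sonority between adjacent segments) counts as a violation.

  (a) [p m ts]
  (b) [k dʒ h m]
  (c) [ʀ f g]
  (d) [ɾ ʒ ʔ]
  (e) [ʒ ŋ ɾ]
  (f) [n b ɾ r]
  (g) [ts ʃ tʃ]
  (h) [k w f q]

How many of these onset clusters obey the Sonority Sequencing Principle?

2

(a) sonority 1-4-2: ill-formed.
(b) sonority 1-2-3-4: well-formed.
(c) sonority 5-3-1: ill-formed.
(d) sonority 5-3-1: ill-formed.
(e) sonority 3-4-5: well-formed.
(f) sonority 4-1-5-5: ill-formed.
(g) sonority 2-3-2: ill-formed.
(h) sonority 1-6-3-1: ill-formed.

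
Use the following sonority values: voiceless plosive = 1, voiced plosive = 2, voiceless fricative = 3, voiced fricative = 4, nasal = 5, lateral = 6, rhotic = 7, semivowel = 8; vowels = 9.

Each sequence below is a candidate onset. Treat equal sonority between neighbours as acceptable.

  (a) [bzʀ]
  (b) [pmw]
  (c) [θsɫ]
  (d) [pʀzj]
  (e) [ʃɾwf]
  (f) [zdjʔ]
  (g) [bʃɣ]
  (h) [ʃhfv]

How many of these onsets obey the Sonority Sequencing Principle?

5

(a) [bzʀ]: profile 2-4-7 — obeys.
(b) [pmw]: profile 1-5-8 — obeys.
(c) [θsɫ]: profile 3-3-6 — obeys.
(d) [pʀzj]: profile 1-7-4-8 — violates.
(e) [ʃɾwf]: profile 3-7-8-3 — violates.
(f) [zdjʔ]: profile 4-2-8-1 — violates.
(g) [bʃɣ]: profile 2-3-4 — obeys.
(h) [ʃhfv]: profile 3-3-3-4 — obeys.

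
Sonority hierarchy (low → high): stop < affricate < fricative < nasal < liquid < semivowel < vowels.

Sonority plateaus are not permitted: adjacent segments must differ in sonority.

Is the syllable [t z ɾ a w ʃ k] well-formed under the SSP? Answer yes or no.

yes

Onset: /t/ is a stop (sonority 1), /z/ is a fricative (sonority 3), /ɾ/ is a liquid (sonority 5); then the nucleus /a/ (sonority 7).
Onset profile 1-3-5-7 — rises to the nucleus.
Coda: /w/ is a semivowel (sonority 6), /ʃ/ is a fricative (sonority 3), /k/ is a stop (sonority 1).
Coda profile 7-6-3-1 — falls from the nucleus.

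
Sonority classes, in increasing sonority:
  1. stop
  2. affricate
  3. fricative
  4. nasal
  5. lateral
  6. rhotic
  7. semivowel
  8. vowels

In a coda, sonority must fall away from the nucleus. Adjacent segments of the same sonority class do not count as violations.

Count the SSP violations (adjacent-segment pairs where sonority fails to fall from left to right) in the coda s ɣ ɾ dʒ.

1

/s/ is a fricative (sonority 3).
/ɣ/ is a fricative (sonority 3).
/ɾ/ is a rhotic (sonority 6).
/dʒ/ is an affricate (sonority 2).
/s/→/ɣ/: 3→3 (plateau, allowed) — ok.
/ɣ/→/ɾ/: 3→6 (does not fall) — violation.
/ɾ/→/dʒ/: 6→2 (falls) — ok.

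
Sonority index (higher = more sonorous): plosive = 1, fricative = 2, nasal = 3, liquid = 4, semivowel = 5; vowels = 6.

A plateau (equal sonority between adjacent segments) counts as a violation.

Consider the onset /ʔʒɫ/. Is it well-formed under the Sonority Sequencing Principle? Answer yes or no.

/ʔ/ — plosive, sonority 1.
/ʒ/ — fricative, sonority 2.
/ɫ/ — liquid, sonority 4.
The profile 1-2-4 strictly rises, so the onset satisfies the SSP.

yes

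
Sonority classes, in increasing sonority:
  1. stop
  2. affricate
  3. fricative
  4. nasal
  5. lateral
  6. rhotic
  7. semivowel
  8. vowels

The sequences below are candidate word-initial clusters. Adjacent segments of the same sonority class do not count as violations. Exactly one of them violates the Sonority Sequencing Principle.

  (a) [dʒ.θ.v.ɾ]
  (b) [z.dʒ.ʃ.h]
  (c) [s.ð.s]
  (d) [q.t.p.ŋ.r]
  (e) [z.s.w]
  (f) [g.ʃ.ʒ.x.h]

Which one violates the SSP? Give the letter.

b

(a) [dʒ.θ.v.ɾ]: profile 2-3-3-6 — obeys.
(b) [z.dʒ.ʃ.h]: profile 3-2-3-3 — violates.
(c) [s.ð.s]: profile 3-3-3 — obeys.
(d) [q.t.p.ŋ.r]: profile 1-1-1-4-6 — obeys.
(e) [z.s.w]: profile 3-3-7 — obeys.
(f) [g.ʃ.ʒ.x.h]: profile 1-3-3-3-3 — obeys.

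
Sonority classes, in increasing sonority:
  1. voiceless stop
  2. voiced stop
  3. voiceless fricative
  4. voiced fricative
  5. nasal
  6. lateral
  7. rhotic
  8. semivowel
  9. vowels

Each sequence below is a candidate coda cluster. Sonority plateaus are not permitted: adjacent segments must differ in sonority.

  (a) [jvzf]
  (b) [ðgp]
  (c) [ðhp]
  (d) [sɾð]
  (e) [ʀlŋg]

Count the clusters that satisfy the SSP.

3

(a) sonority 8-4-4-3: ill-formed.
(b) sonority 4-2-1: well-formed.
(c) sonority 4-3-1: well-formed.
(d) sonority 3-7-4: ill-formed.
(e) sonority 7-6-5-2: well-formed.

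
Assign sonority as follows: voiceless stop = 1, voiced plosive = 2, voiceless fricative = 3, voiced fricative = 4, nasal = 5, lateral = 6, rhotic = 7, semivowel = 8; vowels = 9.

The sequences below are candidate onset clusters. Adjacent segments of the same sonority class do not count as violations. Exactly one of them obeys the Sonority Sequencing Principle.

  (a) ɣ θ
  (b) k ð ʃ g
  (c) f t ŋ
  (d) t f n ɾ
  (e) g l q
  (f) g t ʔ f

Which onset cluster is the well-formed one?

d

(a) ɣ θ: profile 4-3 — violates.
(b) k ð ʃ g: profile 1-4-3-2 — violates.
(c) f t ŋ: profile 3-1-5 — violates.
(d) t f n ɾ: profile 1-3-5-7 — obeys.
(e) g l q: profile 2-6-1 — violates.
(f) g t ʔ f: profile 2-1-1-3 — violates.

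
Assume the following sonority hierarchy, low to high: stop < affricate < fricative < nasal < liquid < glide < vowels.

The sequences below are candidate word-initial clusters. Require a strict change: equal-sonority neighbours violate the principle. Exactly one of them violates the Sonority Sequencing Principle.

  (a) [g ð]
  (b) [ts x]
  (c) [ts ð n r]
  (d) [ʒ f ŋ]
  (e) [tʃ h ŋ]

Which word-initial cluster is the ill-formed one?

d

(a) [g ð]: profile 1-3 — obeys.
(b) [ts x]: profile 2-3 — obeys.
(c) [ts ð n r]: profile 2-3-4-5 — obeys.
(d) [ʒ f ŋ]: profile 3-3-4 — violates.
(e) [tʃ h ŋ]: profile 2-3-4 — obeys.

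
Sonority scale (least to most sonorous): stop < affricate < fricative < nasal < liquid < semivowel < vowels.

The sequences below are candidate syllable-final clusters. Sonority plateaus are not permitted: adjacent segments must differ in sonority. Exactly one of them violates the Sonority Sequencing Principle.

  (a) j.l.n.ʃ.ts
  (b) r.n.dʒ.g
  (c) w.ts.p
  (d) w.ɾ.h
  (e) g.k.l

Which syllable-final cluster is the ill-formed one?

(a) j.l.n.ʃ.ts: profile 6-5-4-3-2 — obeys.
(b) r.n.dʒ.g: profile 5-4-2-1 — obeys.
(c) w.ts.p: profile 6-2-1 — obeys.
(d) w.ɾ.h: profile 6-5-3 — obeys.
(e) g.k.l: profile 1-1-5 — violates.

e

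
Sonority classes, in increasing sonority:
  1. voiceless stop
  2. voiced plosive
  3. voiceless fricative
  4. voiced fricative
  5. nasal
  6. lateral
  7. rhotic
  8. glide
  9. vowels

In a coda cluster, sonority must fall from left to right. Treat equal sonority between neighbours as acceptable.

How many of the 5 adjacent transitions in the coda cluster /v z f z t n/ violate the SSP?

2

/v/ — voiced fricative, sonority 4.
/z/ — voiced fricative, sonority 4.
/f/ — voiceless fricative, sonority 3.
/z/ — voiced fricative, sonority 4.
/t/ — voiceless stop, sonority 1.
/n/ — nasal, sonority 5.
/v/→/z/: 4→4 (plateau, allowed) — ok.
/z/→/f/: 4→3 (falls) — ok.
/f/→/z/: 3→4 (does not fall) — violation.
/z/→/t/: 4→1 (falls) — ok.
/t/→/n/: 1→5 (does not fall) — violation.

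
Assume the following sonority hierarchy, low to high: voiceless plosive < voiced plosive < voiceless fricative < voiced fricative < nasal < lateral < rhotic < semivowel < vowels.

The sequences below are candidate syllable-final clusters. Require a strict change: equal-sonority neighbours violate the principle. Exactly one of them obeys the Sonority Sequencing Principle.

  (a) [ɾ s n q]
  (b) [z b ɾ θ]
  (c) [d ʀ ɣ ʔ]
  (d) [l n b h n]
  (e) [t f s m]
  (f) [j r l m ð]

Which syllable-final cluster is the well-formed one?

(a) sonority 7-3-5-1: ill-formed.
(b) sonority 4-2-7-3: ill-formed.
(c) sonority 2-7-4-1: ill-formed.
(d) sonority 6-5-2-3-5: ill-formed.
(e) sonority 1-3-3-5: ill-formed.
(f) sonority 8-7-6-5-4: well-formed.

f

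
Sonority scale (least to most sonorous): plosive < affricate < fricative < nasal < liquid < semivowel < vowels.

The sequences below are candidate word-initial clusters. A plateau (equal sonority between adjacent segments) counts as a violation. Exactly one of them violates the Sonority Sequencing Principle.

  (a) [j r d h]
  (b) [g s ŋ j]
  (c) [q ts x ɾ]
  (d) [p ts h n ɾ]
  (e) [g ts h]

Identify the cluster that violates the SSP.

a

(a) sonority 6-5-1-3: ill-formed.
(b) sonority 1-3-4-6: well-formed.
(c) sonority 1-2-3-5: well-formed.
(d) sonority 1-2-3-4-5: well-formed.
(e) sonority 1-2-3: well-formed.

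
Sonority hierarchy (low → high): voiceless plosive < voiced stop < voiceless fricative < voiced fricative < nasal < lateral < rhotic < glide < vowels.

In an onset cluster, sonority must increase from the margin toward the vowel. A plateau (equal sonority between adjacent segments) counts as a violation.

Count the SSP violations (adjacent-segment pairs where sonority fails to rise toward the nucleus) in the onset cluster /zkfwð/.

/z/ — voiced fricative, sonority 4.
/k/ — voiceless plosive, sonority 1.
/f/ — voiceless fricative, sonority 3.
/w/ — glide, sonority 8.
/ð/ — voiced fricative, sonority 4.
/z/→/k/: 4→1 (does not rise) — violation.
/k/→/f/: 1→3 (rises) — ok.
/f/→/w/: 3→8 (rises) — ok.
/w/→/ð/: 8→4 (does not rise) — violation.

2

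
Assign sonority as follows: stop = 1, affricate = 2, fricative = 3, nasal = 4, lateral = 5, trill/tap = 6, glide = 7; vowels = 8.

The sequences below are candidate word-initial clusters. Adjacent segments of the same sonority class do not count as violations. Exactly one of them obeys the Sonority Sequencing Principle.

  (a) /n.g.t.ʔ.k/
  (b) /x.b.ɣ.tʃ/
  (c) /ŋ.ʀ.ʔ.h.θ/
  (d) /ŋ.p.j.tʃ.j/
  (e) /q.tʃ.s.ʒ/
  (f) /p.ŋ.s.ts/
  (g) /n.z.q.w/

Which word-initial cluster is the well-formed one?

(a) /n.g.t.ʔ.k/: profile 4-1-1-1-1 — violates.
(b) /x.b.ɣ.tʃ/: profile 3-1-3-2 — violates.
(c) /ŋ.ʀ.ʔ.h.θ/: profile 4-6-1-3-3 — violates.
(d) /ŋ.p.j.tʃ.j/: profile 4-1-7-2-7 — violates.
(e) /q.tʃ.s.ʒ/: profile 1-2-3-3 — obeys.
(f) /p.ŋ.s.ts/: profile 1-4-3-2 — violates.
(g) /n.z.q.w/: profile 4-3-1-7 — violates.

e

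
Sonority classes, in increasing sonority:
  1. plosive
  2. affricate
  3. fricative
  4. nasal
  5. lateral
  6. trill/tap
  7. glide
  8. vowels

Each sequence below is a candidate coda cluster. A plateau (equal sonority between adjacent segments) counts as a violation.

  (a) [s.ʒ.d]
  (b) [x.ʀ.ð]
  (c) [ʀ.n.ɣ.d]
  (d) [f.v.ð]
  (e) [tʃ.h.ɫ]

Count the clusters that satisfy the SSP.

1

(a) 3-3-1 → violates
(b) 3-6-3 → violates
(c) 6-4-3-1 → obeys
(d) 3-3-3 → violates
(e) 2-3-5 → violates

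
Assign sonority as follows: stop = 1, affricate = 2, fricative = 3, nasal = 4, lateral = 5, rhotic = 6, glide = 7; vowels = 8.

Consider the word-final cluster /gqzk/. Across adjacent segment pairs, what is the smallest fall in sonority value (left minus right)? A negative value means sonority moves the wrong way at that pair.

-2

/g/ is a stop (sonority 1).
/q/ is a stop (sonority 1).
/z/ is a fricative (sonority 3).
/k/ is a stop (sonority 1).
/g/→/q/: change +0.
/q/→/z/: change -2.
/z/→/k/: change +2.
Minimum = -2.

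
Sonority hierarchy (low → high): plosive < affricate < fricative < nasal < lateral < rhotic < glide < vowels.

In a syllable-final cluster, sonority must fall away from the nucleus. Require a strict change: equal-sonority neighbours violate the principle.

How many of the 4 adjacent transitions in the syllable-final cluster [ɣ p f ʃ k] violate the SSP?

2

/ɣ/ is a fricative (sonority 3).
/p/ is a plosive (sonority 1).
/f/ is a fricative (sonority 3).
/ʃ/ is a fricative (sonority 3).
/k/ is a plosive (sonority 1).
/ɣ/→/p/: 3→1 (falls) — ok.
/p/→/f/: 1→3 (does not fall) — violation.
/f/→/ʃ/: 3→3 (plateau) — violation.
/ʃ/→/k/: 3→1 (falls) — ok.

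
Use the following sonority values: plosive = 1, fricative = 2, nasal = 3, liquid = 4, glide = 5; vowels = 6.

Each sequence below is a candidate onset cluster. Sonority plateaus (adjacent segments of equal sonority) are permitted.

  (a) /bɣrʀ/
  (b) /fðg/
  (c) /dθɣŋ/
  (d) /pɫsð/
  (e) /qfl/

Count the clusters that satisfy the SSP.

3

(a) sonority 1-2-4-4: well-formed.
(b) sonority 2-2-1: ill-formed.
(c) sonority 1-2-2-3: well-formed.
(d) sonority 1-4-2-2: ill-formed.
(e) sonority 1-2-4: well-formed.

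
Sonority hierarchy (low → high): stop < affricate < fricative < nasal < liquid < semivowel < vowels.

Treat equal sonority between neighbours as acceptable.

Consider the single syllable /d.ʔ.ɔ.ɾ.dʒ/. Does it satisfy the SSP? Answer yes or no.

Onset: /d/ is a stop (sonority 1), /ʔ/ is a stop (sonority 1); then the nucleus /ɔ/ (sonority 7).
Onset profile 1-1-7 — rises to the nucleus.
Coda: /ɾ/ is a liquid (sonority 5), /dʒ/ is an affricate (sonority 2).
Coda profile 7-5-2 — falls from the nucleus.

yes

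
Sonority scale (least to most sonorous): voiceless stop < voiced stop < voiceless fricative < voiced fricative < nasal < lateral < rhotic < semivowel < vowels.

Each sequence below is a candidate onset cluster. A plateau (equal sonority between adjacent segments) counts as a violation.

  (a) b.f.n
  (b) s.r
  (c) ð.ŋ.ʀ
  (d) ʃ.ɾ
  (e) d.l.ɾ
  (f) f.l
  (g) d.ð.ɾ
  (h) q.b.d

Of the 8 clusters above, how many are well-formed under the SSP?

(a) sonority 2-3-5: well-formed.
(b) sonority 3-7: well-formed.
(c) sonority 4-5-7: well-formed.
(d) sonority 3-7: well-formed.
(e) sonority 2-6-7: well-formed.
(f) sonority 3-6: well-formed.
(g) sonority 2-4-7: well-formed.
(h) sonority 1-2-2: ill-formed.

7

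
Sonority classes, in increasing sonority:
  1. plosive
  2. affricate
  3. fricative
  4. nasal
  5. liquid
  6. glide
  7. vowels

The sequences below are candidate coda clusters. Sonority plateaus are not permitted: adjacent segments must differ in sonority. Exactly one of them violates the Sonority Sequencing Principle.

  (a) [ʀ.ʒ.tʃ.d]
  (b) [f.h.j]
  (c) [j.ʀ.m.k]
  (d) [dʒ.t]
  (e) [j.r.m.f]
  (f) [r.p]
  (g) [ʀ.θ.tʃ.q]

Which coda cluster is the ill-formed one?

b

(a) [ʀ.ʒ.tʃ.d]: profile 5-3-2-1 — obeys.
(b) [f.h.j]: profile 3-3-6 — violates.
(c) [j.ʀ.m.k]: profile 6-5-4-1 — obeys.
(d) [dʒ.t]: profile 2-1 — obeys.
(e) [j.r.m.f]: profile 6-5-4-3 — obeys.
(f) [r.p]: profile 5-1 — obeys.
(g) [ʀ.θ.tʃ.q]: profile 5-3-2-1 — obeys.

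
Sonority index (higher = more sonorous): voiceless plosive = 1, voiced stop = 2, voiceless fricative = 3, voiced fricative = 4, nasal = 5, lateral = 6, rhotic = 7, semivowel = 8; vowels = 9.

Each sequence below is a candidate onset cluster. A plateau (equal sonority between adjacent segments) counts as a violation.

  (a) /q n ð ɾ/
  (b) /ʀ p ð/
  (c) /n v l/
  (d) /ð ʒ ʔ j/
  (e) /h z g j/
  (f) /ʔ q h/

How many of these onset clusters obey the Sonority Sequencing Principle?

0

(a) /q n ð ɾ/: profile 1-5-4-7 — violates.
(b) /ʀ p ð/: profile 7-1-4 — violates.
(c) /n v l/: profile 5-4-6 — violates.
(d) /ð ʒ ʔ j/: profile 4-4-1-8 — violates.
(e) /h z g j/: profile 3-4-2-8 — violates.
(f) /ʔ q h/: profile 1-1-3 — violates.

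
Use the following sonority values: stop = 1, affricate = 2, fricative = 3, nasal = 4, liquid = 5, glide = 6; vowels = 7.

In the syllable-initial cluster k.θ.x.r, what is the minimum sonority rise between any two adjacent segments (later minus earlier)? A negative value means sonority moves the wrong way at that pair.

0

/k/ is a stop (sonority 1).
/θ/ is a fricative (sonority 3).
/x/ is a fricative (sonority 3).
/r/ is a liquid (sonority 5).
/k/→/θ/: change +2.
/θ/→/x/: change +0.
/x/→/r/: change +2.
Minimum = 0.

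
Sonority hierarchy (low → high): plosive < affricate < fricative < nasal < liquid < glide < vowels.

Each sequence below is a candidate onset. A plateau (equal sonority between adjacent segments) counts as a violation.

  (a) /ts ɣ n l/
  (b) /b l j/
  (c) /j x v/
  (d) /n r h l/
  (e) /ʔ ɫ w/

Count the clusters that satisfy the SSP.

3

(a) /ts ɣ n l/: profile 2-3-4-5 — obeys.
(b) /b l j/: profile 1-5-6 — obeys.
(c) /j x v/: profile 6-3-3 — violates.
(d) /n r h l/: profile 4-5-3-5 — violates.
(e) /ʔ ɫ w/: profile 1-5-6 — obeys.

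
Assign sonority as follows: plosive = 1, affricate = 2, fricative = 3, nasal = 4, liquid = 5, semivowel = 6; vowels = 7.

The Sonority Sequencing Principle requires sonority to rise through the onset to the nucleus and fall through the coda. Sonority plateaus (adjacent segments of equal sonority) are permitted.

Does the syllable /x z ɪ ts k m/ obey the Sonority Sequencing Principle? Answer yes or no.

no

Onset: /x/ is a fricative (sonority 3), /z/ is a fricative (sonority 3); then the nucleus /ɪ/ (sonority 7).
Onset profile 3-3-7 — rises to the nucleus.
Coda: /ts/ is an affricate (sonority 2), /k/ is a plosive (sonority 1), /m/ is a nasal (sonority 4).
Coda profile 7-2-1-4 — does not fall throughout.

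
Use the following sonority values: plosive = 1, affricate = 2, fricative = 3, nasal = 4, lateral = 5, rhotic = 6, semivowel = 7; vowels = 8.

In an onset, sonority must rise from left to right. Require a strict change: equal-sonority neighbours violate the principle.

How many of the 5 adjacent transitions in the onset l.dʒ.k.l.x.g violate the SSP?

4

/l/: lateral = 5.
/dʒ/: affricate = 2.
/k/: plosive = 1.
/l/: lateral = 5.
/x/: fricative = 3.
/g/: plosive = 1.
/l/→/dʒ/: 5→2 (does not rise) — violation.
/dʒ/→/k/: 2→1 (does not rise) — violation.
/k/→/l/: 1→5 (rises) — ok.
/l/→/x/: 5→3 (does not rise) — violation.
/x/→/g/: 3→1 (does not rise) — violation.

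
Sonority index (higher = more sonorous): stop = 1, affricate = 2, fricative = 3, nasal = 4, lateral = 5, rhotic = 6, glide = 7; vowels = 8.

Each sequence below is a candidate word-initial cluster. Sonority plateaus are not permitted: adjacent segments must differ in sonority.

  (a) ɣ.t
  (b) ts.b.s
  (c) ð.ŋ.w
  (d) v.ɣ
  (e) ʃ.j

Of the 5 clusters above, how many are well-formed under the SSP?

2

(a) sonority 3-1: ill-formed.
(b) sonority 2-1-3: ill-formed.
(c) sonority 3-4-7: well-formed.
(d) sonority 3-3: ill-formed.
(e) sonority 3-7: well-formed.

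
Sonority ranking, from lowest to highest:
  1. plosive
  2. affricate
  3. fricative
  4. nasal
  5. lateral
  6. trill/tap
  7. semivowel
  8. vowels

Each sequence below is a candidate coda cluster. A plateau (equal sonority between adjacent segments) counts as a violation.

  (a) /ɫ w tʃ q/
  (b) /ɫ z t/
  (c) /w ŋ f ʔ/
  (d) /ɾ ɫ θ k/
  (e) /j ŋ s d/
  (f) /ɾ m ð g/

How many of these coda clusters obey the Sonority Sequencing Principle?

5

(a) sonority 5-7-2-1: ill-formed.
(b) sonority 5-3-1: well-formed.
(c) sonority 7-4-3-1: well-formed.
(d) sonority 6-5-3-1: well-formed.
(e) sonority 7-4-3-1: well-formed.
(f) sonority 6-4-3-1: well-formed.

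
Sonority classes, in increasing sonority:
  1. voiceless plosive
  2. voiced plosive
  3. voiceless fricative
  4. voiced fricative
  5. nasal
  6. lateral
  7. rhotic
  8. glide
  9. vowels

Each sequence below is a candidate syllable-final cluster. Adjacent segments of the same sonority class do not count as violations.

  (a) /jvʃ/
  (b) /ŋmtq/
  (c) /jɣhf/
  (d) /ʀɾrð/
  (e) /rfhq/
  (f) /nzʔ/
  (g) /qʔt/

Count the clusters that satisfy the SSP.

7

(a) /jvʃ/: profile 8-4-3 — obeys.
(b) /ŋmtq/: profile 5-5-1-1 — obeys.
(c) /jɣhf/: profile 8-4-3-3 — obeys.
(d) /ʀɾrð/: profile 7-7-7-4 — obeys.
(e) /rfhq/: profile 7-3-3-1 — obeys.
(f) /nzʔ/: profile 5-4-1 — obeys.
(g) /qʔt/: profile 1-1-1 — obeys.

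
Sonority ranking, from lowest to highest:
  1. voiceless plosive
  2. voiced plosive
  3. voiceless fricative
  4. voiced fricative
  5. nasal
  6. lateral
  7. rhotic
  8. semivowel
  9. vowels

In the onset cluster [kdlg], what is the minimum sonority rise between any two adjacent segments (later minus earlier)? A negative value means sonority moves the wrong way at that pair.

-4

/k/ is a voiceless plosive (sonority 1).
/d/ is a voiced plosive (sonority 2).
/l/ is a lateral (sonority 6).
/g/ is a voiced plosive (sonority 2).
/k/→/d/: change +1.
/d/→/l/: change +4.
/l/→/g/: change -4.
Minimum = -4.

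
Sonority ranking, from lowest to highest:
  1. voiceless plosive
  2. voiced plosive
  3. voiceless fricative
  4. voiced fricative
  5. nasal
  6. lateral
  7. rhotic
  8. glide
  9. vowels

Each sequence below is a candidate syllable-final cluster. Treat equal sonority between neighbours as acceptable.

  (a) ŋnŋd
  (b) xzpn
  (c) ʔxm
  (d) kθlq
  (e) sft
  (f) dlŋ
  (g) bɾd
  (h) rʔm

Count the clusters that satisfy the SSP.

(a) sonority 5-5-5-2: well-formed.
(b) sonority 3-4-1-5: ill-formed.
(c) sonority 1-3-5: ill-formed.
(d) sonority 1-3-6-1: ill-formed.
(e) sonority 3-3-1: well-formed.
(f) sonority 2-6-5: ill-formed.
(g) sonority 2-7-2: ill-formed.
(h) sonority 7-1-5: ill-formed.

2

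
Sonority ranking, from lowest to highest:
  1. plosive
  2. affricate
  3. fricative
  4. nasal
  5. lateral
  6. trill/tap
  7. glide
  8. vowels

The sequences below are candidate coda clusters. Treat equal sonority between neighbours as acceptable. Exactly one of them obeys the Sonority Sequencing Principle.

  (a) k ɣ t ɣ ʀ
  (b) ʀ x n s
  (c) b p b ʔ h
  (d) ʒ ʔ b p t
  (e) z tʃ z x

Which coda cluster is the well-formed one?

(a) k ɣ t ɣ ʀ: profile 1-3-1-3-6 — violates.
(b) ʀ x n s: profile 6-3-4-3 — violates.
(c) b p b ʔ h: profile 1-1-1-1-3 — violates.
(d) ʒ ʔ b p t: profile 3-1-1-1-1 — obeys.
(e) z tʃ z x: profile 3-2-3-3 — violates.

d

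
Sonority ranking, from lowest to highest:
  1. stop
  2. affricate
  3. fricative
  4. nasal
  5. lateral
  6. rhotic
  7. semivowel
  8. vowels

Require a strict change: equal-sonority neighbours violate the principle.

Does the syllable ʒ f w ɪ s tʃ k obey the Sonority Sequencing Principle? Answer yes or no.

Onset: /ʒ/ is a fricative (sonority 3), /f/ is a fricative (sonority 3), /w/ is a semivowel (sonority 7); then the nucleus /ɪ/ (sonority 8).
Onset profile 3-3-7-8 — does not strictly rise throughout.
Coda: /s/ is a fricative (sonority 3), /tʃ/ is an affricate (sonority 2), /k/ is a stop (sonority 1).
Coda profile 8-3-2-1 — falls from the nucleus.

no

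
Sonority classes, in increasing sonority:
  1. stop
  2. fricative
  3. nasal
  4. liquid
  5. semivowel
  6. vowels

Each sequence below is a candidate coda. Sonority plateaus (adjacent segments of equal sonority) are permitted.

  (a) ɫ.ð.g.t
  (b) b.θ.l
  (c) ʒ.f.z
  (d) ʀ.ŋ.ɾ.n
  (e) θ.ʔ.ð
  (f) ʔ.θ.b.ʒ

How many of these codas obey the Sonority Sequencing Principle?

2

(a) sonority 4-2-1-1: well-formed.
(b) sonority 1-2-4: ill-formed.
(c) sonority 2-2-2: well-formed.
(d) sonority 4-3-4-3: ill-formed.
(e) sonority 2-1-2: ill-formed.
(f) sonority 1-2-1-2: ill-formed.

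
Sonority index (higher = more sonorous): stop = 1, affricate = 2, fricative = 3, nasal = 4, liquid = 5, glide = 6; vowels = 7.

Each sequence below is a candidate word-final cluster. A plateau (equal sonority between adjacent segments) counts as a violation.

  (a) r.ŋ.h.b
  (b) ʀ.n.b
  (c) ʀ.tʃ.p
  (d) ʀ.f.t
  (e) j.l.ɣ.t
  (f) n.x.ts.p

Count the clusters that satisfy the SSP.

(a) r.ŋ.h.b: profile 5-4-3-1 — obeys.
(b) ʀ.n.b: profile 5-4-1 — obeys.
(c) ʀ.tʃ.p: profile 5-2-1 — obeys.
(d) ʀ.f.t: profile 5-3-1 — obeys.
(e) j.l.ɣ.t: profile 6-5-3-1 — obeys.
(f) n.x.ts.p: profile 4-3-2-1 — obeys.

6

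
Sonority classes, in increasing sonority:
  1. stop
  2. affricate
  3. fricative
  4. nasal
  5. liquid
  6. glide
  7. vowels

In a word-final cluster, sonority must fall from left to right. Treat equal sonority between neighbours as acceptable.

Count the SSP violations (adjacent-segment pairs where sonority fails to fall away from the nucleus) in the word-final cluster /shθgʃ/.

1

/s/ — fricative, sonority 3.
/h/ — fricative, sonority 3.
/θ/ — fricative, sonority 3.
/g/ — stop, sonority 1.
/ʃ/ — fricative, sonority 3.
/s/→/h/: 3→3 (plateau, allowed) — ok.
/h/→/θ/: 3→3 (plateau, allowed) — ok.
/θ/→/g/: 3→1 (falls) — ok.
/g/→/ʃ/: 1→3 (does not fall) — violation.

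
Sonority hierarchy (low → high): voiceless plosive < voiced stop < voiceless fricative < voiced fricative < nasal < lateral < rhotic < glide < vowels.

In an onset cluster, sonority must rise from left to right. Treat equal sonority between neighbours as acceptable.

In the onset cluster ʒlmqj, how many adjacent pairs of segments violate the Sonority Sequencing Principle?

/ʒ/ — voiced fricative, sonority 4.
/l/ — lateral, sonority 6.
/m/ — nasal, sonority 5.
/q/ — voiceless plosive, sonority 1.
/j/ — glide, sonority 8.
/ʒ/→/l/: 4→6 (rises) — ok.
/l/→/m/: 6→5 (does not rise) — violation.
/m/→/q/: 5→1 (does not rise) — violation.
/q/→/j/: 1→8 (rises) — ok.

2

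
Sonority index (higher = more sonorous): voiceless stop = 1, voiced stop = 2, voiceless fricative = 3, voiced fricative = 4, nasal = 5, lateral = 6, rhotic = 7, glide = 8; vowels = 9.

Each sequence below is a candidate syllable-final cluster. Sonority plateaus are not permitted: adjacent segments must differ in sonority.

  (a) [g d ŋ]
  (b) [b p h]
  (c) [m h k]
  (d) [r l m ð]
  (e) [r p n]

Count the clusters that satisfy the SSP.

(a) 2-2-5 → violates
(b) 2-1-3 → violates
(c) 5-3-1 → obeys
(d) 7-6-5-4 → obeys
(e) 7-1-5 → violates

2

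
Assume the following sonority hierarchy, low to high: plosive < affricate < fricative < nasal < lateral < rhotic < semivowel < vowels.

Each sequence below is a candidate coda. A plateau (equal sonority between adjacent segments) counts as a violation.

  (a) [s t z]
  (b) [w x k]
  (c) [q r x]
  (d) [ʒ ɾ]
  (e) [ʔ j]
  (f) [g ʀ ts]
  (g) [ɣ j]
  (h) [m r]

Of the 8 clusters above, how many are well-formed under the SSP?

1

(a) sonority 3-1-3: ill-formed.
(b) sonority 7-3-1: well-formed.
(c) sonority 1-6-3: ill-formed.
(d) sonority 3-6: ill-formed.
(e) sonority 1-7: ill-formed.
(f) sonority 1-6-2: ill-formed.
(g) sonority 3-7: ill-formed.
(h) sonority 4-6: ill-formed.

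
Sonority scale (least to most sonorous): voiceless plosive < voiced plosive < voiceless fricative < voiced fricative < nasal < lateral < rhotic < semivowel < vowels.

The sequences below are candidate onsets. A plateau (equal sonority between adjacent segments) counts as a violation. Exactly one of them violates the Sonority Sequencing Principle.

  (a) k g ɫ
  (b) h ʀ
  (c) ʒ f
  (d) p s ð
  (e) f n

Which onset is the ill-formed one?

c

(a) 1-2-6 → obeys
(b) 3-7 → obeys
(c) 4-3 → violates
(d) 1-3-4 → obeys
(e) 3-5 → obeys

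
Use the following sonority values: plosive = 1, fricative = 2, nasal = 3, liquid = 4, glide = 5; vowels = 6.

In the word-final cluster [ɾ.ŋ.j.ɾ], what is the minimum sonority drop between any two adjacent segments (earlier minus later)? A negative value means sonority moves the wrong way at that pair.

-2

/ɾ/ — liquid, sonority 4.
/ŋ/ — nasal, sonority 3.
/j/ — glide, sonority 5.
/ɾ/ — liquid, sonority 4.
/ɾ/→/ŋ/: change +1.
/ŋ/→/j/: change -2.
/j/→/ɾ/: change +1.
Minimum = -2.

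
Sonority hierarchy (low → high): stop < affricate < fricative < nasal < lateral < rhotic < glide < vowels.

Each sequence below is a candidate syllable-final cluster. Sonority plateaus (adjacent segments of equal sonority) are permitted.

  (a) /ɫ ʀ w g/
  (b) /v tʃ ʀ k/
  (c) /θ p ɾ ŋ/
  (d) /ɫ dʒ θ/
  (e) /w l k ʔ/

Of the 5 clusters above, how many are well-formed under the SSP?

1

(a) /ɫ ʀ w g/: profile 5-6-7-1 — violates.
(b) /v tʃ ʀ k/: profile 3-2-6-1 — violates.
(c) /θ p ɾ ŋ/: profile 3-1-6-4 — violates.
(d) /ɫ dʒ θ/: profile 5-2-3 — violates.
(e) /w l k ʔ/: profile 7-5-1-1 — obeys.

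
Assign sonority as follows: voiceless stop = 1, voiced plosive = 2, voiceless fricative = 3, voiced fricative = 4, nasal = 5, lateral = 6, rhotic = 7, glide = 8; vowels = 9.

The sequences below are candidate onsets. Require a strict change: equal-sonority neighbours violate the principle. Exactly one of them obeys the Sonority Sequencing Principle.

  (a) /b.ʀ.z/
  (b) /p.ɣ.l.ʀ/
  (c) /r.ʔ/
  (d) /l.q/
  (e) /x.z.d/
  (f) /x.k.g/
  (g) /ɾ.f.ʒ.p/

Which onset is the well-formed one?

b

(a) /b.ʀ.z/: profile 2-7-4 — violates.
(b) /p.ɣ.l.ʀ/: profile 1-4-6-7 — obeys.
(c) /r.ʔ/: profile 7-1 — violates.
(d) /l.q/: profile 6-1 — violates.
(e) /x.z.d/: profile 3-4-2 — violates.
(f) /x.k.g/: profile 3-1-2 — violates.
(g) /ɾ.f.ʒ.p/: profile 7-3-4-1 — violates.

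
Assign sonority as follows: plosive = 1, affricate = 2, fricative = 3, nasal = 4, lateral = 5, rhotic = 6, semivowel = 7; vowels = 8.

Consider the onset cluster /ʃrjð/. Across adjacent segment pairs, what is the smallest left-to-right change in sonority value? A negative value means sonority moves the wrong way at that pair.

-4

/ʃ/ is a fricative (sonority 3).
/r/ is a rhotic (sonority 6).
/j/ is a semivowel (sonority 7).
/ð/ is a fricative (sonority 3).
/ʃ/→/r/: change +3.
/r/→/j/: change +1.
/j/→/ð/: change -4.
Minimum = -4.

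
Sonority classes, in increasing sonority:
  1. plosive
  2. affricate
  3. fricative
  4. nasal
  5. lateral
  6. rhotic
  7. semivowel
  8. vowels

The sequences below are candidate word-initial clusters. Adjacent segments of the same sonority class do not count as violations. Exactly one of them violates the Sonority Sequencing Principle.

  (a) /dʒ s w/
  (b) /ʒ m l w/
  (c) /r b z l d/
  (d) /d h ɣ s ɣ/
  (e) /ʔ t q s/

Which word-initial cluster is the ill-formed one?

(a) /dʒ s w/: profile 2-3-7 — obeys.
(b) /ʒ m l w/: profile 3-4-5-7 — obeys.
(c) /r b z l d/: profile 6-1-3-5-1 — violates.
(d) /d h ɣ s ɣ/: profile 1-3-3-3-3 — obeys.
(e) /ʔ t q s/: profile 1-1-1-3 — obeys.

c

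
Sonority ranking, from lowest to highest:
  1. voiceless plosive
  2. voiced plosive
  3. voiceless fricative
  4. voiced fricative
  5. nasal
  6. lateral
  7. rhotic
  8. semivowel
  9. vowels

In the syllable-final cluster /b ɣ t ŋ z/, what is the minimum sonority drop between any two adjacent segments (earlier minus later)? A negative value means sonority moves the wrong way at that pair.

-4

/b/: voiced plosive = 2.
/ɣ/: voiced fricative = 4.
/t/: voiceless plosive = 1.
/ŋ/: nasal = 5.
/z/: voiced fricative = 4.
/b/→/ɣ/: change -2.
/ɣ/→/t/: change +3.
/t/→/ŋ/: change -4.
/ŋ/→/z/: change +1.
Minimum = -4.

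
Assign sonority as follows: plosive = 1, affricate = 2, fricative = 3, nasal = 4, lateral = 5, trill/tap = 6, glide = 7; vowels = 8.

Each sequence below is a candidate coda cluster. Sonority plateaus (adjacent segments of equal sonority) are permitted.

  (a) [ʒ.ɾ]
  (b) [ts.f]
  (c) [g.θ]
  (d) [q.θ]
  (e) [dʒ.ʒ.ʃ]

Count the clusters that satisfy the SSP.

(a) [ʒ.ɾ]: profile 3-6 — violates.
(b) [ts.f]: profile 2-3 — violates.
(c) [g.θ]: profile 1-3 — violates.
(d) [q.θ]: profile 1-3 — violates.
(e) [dʒ.ʒ.ʃ]: profile 2-3-3 — violates.

0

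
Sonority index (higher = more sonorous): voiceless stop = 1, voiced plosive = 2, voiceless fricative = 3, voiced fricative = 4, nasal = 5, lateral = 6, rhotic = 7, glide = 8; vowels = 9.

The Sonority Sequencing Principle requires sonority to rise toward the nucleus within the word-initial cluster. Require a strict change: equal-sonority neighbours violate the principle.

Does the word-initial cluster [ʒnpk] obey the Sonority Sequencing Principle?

/ʒ/: voiced fricative = 4.
/n/: nasal = 5.
/p/: voiceless stop = 1.
/k/: voiceless stop = 1.
The profile is 4-5-1-1. Between /n/ (5) and /p/ (1) sonority does not rise, so the cluster violates the SSP.

no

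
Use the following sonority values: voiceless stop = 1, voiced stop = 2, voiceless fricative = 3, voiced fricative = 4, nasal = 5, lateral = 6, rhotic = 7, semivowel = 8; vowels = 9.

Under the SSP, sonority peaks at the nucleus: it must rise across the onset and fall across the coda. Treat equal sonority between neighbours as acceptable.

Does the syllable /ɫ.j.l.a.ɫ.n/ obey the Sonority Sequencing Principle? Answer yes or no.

no

Onset: /ɫ/ is a lateral (sonority 6), /j/ is a semivowel (sonority 8), /l/ is a lateral (sonority 6); then the nucleus /a/ (sonority 9).
Onset profile 6-8-6-9 — does not rise throughout.
Coda: /ɫ/ is a lateral (sonority 6), /n/ is a nasal (sonority 5).
Coda profile 9-6-5 — falls from the nucleus.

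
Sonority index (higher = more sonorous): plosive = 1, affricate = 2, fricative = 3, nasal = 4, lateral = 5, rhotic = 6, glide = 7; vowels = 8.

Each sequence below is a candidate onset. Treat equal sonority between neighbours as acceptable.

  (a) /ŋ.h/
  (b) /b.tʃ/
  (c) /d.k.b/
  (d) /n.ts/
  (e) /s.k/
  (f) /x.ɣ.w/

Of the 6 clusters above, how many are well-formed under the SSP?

3

(a) /ŋ.h/: profile 4-3 — violates.
(b) /b.tʃ/: profile 1-2 — obeys.
(c) /d.k.b/: profile 1-1-1 — obeys.
(d) /n.ts/: profile 4-2 — violates.
(e) /s.k/: profile 3-1 — violates.
(f) /x.ɣ.w/: profile 3-3-7 — obeys.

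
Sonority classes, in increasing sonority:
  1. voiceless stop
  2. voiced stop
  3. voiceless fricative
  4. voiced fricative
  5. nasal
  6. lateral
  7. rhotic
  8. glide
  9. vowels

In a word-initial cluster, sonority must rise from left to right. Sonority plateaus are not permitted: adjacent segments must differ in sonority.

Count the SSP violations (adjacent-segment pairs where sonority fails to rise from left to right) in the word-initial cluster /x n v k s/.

2

/x/: voiceless fricative = 3.
/n/: nasal = 5.
/v/: voiced fricative = 4.
/k/: voiceless stop = 1.
/s/: voiceless fricative = 3.
/x/→/n/: 3→5 (rises) — ok.
/n/→/v/: 5→4 (does not rise) — violation.
/v/→/k/: 4→1 (does not rise) — violation.
/k/→/s/: 1→3 (rises) — ok.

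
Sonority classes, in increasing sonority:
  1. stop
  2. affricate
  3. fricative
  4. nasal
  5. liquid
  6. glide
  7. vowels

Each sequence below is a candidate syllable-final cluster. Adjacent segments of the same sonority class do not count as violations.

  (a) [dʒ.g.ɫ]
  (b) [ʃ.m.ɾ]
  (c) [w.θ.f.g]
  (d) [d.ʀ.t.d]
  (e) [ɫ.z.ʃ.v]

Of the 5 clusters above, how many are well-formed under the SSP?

2

(a) [dʒ.g.ɫ]: profile 2-1-5 — violates.
(b) [ʃ.m.ɾ]: profile 3-4-5 — violates.
(c) [w.θ.f.g]: profile 6-3-3-1 — obeys.
(d) [d.ʀ.t.d]: profile 1-5-1-1 — violates.
(e) [ɫ.z.ʃ.v]: profile 5-3-3-3 — obeys.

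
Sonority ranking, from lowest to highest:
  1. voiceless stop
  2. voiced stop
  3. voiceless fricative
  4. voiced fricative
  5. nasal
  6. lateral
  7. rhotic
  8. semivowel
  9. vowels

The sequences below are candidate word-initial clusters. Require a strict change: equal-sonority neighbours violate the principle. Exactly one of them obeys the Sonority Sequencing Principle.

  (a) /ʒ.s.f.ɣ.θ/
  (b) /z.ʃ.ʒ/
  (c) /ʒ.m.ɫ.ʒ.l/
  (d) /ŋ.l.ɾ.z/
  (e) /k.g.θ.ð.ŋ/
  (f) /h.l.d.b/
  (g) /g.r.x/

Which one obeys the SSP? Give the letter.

e

(a) /ʒ.s.f.ɣ.θ/: profile 4-3-3-4-3 — violates.
(b) /z.ʃ.ʒ/: profile 4-3-4 — violates.
(c) /ʒ.m.ɫ.ʒ.l/: profile 4-5-6-4-6 — violates.
(d) /ŋ.l.ɾ.z/: profile 5-6-7-4 — violates.
(e) /k.g.θ.ð.ŋ/: profile 1-2-3-4-5 — obeys.
(f) /h.l.d.b/: profile 3-6-2-2 — violates.
(g) /g.r.x/: profile 2-7-3 — violates.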